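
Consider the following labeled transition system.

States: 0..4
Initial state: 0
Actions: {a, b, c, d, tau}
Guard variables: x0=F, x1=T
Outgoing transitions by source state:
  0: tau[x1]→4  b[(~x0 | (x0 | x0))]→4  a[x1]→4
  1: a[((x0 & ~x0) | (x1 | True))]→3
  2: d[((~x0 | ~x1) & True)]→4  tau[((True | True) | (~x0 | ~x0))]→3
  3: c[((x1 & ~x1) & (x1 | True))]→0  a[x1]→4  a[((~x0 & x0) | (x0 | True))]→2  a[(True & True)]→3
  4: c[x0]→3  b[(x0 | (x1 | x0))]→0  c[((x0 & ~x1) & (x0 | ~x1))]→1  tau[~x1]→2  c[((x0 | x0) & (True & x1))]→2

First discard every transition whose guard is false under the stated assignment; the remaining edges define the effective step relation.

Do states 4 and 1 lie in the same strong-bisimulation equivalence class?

Answer: NOT BISIMILAR

Trace:
Refine partition for ~:
  P[0] = {{0,1,2,3,4}}
  P[1] = {{0},{1,3},{2},{4}}
  P[2] = {{0},{1},{2},{3},{4}}
stable after 3 split(s): 5 block(s)
class of 4: {4}; class of 1: {1}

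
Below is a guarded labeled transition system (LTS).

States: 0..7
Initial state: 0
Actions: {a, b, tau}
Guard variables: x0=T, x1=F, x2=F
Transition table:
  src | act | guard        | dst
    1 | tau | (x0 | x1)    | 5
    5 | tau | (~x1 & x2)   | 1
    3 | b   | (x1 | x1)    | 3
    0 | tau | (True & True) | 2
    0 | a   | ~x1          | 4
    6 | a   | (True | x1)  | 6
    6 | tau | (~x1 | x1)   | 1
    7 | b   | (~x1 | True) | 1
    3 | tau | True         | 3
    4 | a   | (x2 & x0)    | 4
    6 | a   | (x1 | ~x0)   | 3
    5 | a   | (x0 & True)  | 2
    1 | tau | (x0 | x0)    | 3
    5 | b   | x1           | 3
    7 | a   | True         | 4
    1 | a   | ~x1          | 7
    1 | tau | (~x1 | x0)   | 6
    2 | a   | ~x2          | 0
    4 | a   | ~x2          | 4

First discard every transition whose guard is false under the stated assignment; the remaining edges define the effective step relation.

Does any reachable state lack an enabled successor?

Answer: DEADLOCK-FREE

Analysis:
R = {0,2,4}
  0: a→4  tau→2  [deg 2]
  2: a→0  [deg 1]
  4: a→4  [deg 1]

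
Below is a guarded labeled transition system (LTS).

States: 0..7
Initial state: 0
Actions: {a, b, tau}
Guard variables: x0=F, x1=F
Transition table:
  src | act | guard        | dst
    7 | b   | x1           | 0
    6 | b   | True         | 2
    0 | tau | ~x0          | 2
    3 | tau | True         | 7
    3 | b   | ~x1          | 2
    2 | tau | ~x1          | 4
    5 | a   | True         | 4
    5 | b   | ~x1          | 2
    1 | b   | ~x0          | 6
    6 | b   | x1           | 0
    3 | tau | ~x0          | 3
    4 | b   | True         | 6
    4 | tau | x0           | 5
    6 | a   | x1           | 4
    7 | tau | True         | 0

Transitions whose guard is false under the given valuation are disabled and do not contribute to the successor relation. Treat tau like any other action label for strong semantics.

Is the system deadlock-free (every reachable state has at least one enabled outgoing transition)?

Reachable = {0,2,4,6}
  0: tau→2  [1 exit(s)]
  2: tau→4  [1 exit(s)]
  4: b→6  [1 exit(s)]
  6: b→2  [1 exit(s)]

Answer: DEADLOCK-FREE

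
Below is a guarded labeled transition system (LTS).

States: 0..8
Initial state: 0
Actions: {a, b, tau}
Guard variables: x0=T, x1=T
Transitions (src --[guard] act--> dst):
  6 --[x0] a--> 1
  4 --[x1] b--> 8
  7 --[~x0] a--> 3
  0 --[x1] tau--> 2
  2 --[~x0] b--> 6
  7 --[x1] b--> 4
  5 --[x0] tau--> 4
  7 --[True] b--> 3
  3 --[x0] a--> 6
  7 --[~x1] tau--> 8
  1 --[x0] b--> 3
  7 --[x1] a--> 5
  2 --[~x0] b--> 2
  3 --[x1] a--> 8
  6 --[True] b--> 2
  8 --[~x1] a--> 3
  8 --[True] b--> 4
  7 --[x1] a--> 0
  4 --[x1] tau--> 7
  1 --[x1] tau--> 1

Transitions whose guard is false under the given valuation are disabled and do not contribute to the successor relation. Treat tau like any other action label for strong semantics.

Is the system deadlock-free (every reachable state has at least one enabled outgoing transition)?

Answer: DEADLOCK at state 2

Trace:
Reach set: {0,2}
  0: tau→2  [deg 1]
  2: ∅  [STUCK]
trace reaching 2: tau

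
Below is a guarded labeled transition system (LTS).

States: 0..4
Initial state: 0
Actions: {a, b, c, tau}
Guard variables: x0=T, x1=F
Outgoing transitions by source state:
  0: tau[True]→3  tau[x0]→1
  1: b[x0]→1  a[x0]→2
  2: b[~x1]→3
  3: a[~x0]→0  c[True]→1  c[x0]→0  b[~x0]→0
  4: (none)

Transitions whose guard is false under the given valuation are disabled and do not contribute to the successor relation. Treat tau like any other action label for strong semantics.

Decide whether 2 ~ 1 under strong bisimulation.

Refine partition for ~:
  π0 = {{0,1,2,3,4}}
  π1 = {{0},{1},{2},{3},{4}}
Fixed point at round 2; 5 class(es).
2∈{2}, 1∈{1}

Answer: NOT BISIMILAR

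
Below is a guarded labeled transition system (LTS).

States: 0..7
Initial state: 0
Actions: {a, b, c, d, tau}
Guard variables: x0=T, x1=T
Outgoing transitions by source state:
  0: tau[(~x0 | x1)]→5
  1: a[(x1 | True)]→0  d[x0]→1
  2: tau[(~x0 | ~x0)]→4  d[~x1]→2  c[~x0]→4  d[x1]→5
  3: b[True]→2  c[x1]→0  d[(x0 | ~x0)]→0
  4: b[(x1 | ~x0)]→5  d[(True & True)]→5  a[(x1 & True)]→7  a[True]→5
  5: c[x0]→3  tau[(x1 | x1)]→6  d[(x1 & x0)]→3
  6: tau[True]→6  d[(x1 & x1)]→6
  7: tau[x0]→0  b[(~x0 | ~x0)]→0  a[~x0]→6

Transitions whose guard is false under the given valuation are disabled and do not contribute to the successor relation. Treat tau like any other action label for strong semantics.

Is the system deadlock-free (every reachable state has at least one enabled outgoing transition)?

Answer: DEADLOCK-FREE

Trace:
R = {0,2,3,5,6}
  0: tau→5  [1 exit(s)]
  2: d→5  [1 exit(s)]
  3: b→2  c→0  d→0  [3 exit(s)]
  5: c→3  d→3  tau→6  [3 exit(s)]
  6: d→6  tau→6  [2 exit(s)]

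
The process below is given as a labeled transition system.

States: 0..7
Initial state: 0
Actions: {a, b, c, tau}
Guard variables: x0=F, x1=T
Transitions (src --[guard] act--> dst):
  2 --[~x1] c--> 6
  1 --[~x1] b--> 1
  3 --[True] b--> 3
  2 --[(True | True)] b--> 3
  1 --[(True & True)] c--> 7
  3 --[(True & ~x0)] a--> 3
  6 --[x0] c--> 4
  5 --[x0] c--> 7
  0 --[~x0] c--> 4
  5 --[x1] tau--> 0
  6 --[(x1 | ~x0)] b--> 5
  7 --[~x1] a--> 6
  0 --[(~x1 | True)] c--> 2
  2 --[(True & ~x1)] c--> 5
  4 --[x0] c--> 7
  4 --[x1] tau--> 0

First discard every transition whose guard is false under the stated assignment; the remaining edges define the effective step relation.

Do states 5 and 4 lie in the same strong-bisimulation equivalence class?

Answer: BISIMILAR

Analysis:
Bisimulation quotient by refinement:
  P[0] = {{0,1,2,3,4,5,6,7}}
  P[1] = {{0,1},{2,6},{3},{4,5},{7}}
  P[2] = {{0},{1},{2},{3},{4,5},{6},{7}}
7 equivalence class(es) (converged in 3)
class of 5: {4,5}; class of 4: {4,5}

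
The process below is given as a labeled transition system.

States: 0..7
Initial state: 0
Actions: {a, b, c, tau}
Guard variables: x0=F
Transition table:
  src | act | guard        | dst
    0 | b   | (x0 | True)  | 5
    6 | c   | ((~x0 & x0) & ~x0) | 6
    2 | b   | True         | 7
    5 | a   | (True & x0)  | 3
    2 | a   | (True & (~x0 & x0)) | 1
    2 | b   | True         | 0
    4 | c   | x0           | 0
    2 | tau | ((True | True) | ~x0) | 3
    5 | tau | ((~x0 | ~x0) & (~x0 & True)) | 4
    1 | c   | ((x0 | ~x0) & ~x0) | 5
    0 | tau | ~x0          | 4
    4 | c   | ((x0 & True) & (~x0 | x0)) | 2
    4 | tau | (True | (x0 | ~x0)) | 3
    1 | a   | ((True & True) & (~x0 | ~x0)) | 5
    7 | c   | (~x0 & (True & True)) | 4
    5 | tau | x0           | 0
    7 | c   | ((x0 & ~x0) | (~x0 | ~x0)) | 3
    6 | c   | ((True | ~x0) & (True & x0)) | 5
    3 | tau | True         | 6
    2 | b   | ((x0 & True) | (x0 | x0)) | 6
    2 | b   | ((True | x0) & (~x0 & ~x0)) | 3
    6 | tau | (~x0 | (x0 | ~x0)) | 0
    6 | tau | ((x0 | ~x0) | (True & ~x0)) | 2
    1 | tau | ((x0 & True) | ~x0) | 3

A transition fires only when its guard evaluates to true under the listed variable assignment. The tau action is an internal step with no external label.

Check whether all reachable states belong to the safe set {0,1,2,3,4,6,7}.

Answer: INVARIANT VIOLATED at state 5

Analysis:
Inv-set: {0,1,2,3,4,6,7}
R = {0,2,3,4,5,6,7}
  0: ok
  2: ok
  3: ok
  4: ok
  5: ✗ unsafe
  6: ok
  7: ok
counterexample path to 5: b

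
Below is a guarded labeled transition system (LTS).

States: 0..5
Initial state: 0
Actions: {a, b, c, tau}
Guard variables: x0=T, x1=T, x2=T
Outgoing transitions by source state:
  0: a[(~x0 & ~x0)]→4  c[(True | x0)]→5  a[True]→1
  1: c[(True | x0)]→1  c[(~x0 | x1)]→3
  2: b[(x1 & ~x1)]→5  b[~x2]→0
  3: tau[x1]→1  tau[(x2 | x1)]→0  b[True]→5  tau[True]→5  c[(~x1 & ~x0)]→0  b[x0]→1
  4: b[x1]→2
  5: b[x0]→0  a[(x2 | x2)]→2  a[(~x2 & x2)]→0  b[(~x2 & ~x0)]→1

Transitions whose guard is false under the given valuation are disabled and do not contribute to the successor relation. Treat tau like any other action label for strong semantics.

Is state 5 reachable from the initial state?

Guard filter leaves 12 enabled edge(s).
L0 = {0}
L1 = {1,5}  now seen {0,1,5}
L2 = {2,3}  now seen {0,1,2,3,5}
R = {0,1,2,3,5}
witness 5: c

Answer: REACHABLE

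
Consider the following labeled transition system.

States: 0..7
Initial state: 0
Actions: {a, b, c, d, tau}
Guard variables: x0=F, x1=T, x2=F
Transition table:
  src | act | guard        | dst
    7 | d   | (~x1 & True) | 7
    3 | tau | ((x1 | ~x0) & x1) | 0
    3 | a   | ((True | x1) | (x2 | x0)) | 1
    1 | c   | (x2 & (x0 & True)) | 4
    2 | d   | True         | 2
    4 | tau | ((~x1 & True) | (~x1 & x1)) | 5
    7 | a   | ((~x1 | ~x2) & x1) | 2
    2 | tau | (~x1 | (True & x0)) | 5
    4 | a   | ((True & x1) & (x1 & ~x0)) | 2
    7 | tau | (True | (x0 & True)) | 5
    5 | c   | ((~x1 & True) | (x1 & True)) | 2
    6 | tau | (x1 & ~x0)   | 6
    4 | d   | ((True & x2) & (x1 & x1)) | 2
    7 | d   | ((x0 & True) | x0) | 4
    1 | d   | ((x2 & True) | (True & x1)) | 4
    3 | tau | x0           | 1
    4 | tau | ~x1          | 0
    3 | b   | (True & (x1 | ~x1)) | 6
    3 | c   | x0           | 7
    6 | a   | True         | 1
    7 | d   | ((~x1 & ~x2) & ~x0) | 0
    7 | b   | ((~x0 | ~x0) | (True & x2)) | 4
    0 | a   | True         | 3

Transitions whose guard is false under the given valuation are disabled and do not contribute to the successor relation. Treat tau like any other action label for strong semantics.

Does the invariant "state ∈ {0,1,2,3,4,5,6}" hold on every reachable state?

Safe = {0,1,2,3,4,5,6}
Reachable = {0,1,2,3,4,6}
  0: safe
  1: safe
  2: safe
  3: safe
  4: safe
  6: safe

Answer: INVARIANT HOLDS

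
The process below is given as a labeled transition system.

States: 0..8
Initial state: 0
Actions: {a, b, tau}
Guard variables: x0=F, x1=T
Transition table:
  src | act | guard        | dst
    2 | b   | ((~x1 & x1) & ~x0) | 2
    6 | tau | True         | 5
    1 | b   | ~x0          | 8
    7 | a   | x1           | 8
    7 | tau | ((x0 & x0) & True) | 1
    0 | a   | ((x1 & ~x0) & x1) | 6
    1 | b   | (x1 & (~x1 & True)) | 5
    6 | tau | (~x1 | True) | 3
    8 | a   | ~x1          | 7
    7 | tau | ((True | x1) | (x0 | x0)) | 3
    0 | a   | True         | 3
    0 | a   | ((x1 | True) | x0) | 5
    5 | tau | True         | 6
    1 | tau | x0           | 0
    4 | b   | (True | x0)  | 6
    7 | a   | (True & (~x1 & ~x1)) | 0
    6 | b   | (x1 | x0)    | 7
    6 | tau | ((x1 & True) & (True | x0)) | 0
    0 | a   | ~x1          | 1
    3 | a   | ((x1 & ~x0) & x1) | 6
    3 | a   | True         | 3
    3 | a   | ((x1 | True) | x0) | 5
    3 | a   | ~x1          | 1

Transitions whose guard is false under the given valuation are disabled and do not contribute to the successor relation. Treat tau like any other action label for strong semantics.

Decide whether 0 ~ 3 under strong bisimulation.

Compute ~ classes (split until stable):
  π0 = {{0,1,2,3,4,5,6,7,8}}
  π1 = {{0,3},{1,4},{2,8},{5},{6},{7}}
  π2 = {{0,3},{1},{2,8},{4},{5},{6},{7}}
stable after 3 split(s): 7 block(s)
[0]={0,3}  [3]={0,3}

Answer: BISIMILAR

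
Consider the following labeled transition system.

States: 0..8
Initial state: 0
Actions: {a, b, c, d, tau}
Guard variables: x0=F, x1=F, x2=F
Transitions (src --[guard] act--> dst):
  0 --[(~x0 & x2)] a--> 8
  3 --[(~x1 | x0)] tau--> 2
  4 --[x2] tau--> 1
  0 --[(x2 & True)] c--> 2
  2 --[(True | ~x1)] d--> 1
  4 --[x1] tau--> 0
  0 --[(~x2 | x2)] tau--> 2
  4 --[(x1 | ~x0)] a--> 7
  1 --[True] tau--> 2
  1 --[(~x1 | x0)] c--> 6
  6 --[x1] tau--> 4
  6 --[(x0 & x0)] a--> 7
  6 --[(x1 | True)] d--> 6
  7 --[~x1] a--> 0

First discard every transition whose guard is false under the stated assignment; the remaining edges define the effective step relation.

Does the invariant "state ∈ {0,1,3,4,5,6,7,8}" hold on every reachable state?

Answer: INVARIANT VIOLATED at state 2

Trace:
Allowed set {0,1,3,4,5,6,7,8}
Reach set: {0,1,2,6}
  0: ✓
  1: ✓
  2: ✗ unsafe
  6: ✓
witness against invariant: tau → 2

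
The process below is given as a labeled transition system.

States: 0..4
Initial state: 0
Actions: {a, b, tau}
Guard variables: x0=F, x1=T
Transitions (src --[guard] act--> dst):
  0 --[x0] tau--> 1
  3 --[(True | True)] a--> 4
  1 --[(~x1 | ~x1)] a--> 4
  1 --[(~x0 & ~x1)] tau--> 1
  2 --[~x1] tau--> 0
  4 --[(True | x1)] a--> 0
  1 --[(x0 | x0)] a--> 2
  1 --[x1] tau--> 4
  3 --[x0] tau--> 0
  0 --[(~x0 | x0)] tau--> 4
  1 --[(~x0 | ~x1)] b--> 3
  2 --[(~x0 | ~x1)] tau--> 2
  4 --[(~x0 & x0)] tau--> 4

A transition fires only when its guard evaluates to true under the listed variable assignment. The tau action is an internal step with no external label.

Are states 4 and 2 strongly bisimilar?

Refine partition for ~:
  π0 = {{0,1,2,3,4}}
  π1 = {{0,2},{1},{3,4}}
  π2 = {{0},{1},{2},{3},{4}}
5 equivalence class(es) (converged in 3)
4∈{4}, 2∈{2}

Answer: NOT BISIMILAR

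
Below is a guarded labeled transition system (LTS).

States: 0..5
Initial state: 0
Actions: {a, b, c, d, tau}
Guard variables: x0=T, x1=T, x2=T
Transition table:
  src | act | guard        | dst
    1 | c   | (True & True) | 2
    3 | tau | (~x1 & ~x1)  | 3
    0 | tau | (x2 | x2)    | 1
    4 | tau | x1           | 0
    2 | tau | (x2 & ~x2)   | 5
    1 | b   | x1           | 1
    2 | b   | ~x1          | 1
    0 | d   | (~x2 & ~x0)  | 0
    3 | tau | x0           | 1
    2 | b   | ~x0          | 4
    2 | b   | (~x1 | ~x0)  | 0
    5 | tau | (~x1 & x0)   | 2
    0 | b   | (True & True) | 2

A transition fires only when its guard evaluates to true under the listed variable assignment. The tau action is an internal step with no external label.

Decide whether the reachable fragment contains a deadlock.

Answer: DEADLOCK at state 2

Analysis:
R = {0,1,2}
  0: b→2  tau→1  [2 exit(s)]
  1: b→1  c→2  [2 exit(s)]
  2: ∅  [no exit]
Path to 2: b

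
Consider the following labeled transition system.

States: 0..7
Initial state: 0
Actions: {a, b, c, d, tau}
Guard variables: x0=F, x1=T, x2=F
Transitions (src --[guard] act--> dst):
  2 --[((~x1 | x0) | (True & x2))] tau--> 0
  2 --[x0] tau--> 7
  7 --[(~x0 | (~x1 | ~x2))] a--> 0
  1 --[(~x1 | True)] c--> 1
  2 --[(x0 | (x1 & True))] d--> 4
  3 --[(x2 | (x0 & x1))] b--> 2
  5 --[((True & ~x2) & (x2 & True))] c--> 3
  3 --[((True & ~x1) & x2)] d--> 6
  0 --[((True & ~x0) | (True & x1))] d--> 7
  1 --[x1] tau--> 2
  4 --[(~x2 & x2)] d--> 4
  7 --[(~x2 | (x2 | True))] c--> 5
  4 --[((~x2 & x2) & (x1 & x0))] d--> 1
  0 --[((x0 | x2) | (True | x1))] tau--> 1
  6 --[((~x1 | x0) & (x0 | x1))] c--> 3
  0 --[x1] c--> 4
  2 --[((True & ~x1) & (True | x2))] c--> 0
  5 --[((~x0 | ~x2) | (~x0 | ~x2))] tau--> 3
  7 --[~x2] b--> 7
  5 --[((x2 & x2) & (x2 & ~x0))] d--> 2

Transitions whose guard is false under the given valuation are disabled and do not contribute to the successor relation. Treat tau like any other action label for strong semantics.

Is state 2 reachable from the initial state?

Answer: REACHABLE

Working:
Guard filter leaves 10 enabled edge(s).
L0 = {0}
L1 = {1,4,7}  total {0,1,4,7}
L2 = {2,5}  total {0,1,2,4,5,7}
L3 = {3}  total {0,1,2,3,4,5,7}
R = {0,1,2,3,4,5,7}
trace reaching 2: tau·tau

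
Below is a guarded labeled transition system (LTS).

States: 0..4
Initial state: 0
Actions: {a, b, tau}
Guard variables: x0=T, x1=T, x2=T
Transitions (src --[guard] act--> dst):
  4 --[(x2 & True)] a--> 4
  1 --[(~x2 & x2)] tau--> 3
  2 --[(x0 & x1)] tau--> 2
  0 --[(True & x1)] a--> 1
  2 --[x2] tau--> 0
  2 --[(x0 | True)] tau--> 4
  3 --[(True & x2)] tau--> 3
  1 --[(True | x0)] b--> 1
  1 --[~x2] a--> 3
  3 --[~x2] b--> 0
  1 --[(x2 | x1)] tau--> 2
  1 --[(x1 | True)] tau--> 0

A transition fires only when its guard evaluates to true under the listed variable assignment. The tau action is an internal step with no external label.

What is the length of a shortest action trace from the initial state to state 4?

Answer: 3

Analysis:
BFS to 4:
  L0 = {0}
  L1 = {1}
  L2 = {2}
  L3 = {4}
first hit 4 at d=3 via a·tau·tau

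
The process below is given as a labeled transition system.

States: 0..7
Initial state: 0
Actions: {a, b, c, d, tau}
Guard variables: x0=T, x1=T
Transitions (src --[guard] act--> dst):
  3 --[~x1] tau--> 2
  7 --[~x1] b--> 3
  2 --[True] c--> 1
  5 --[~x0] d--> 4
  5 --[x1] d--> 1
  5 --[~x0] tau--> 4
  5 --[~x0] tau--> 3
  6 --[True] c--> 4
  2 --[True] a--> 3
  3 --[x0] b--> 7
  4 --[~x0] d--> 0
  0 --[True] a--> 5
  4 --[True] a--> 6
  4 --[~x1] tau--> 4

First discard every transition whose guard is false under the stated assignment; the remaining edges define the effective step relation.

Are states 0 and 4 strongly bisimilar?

Answer: NOT BISIMILAR

Trace:
Compute ~ classes (split until stable):
  round 0: {{0,1,2,3,4,5,6,7}}
  round 1: {{0,4},{1,7},{2},{3},{5},{6}}
  round 2: {{0},{1,7},{2},{3},{4},{5},{6}}
7 equivalence class(es) (converged in 3)
0∈{0}, 4∈{4}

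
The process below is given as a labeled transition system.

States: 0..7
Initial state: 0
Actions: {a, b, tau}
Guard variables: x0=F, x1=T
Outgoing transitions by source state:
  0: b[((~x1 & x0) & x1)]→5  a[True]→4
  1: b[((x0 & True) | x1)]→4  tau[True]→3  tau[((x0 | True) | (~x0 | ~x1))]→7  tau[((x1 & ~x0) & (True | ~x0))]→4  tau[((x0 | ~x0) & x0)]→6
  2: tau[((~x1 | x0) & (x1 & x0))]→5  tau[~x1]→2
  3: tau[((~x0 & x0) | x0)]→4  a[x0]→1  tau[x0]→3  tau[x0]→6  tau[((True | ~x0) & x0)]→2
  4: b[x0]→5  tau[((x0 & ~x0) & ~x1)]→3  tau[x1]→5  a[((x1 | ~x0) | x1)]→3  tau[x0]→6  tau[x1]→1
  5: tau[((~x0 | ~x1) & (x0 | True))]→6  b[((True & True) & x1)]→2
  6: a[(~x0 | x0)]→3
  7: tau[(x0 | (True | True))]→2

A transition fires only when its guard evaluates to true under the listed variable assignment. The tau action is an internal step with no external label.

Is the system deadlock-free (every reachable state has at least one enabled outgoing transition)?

Reach set: {0,1,2,3,4,5,6,7}
  0: a→4  [1 exit(s)]
  1: b→4  tau→3  tau→4  tau→7  [4 exit(s)]
  2: ∅  [deadlock]
  3: ∅  [deadlock]
  4: a→3  tau→1  tau→5  [3 exit(s)]
  5: b→2  tau→6  [2 exit(s)]
  6: a→3  [1 exit(s)]
  7: tau→2  [1 exit(s)]
witness 2: a·tau·b

Answer: DEADLOCK at state 2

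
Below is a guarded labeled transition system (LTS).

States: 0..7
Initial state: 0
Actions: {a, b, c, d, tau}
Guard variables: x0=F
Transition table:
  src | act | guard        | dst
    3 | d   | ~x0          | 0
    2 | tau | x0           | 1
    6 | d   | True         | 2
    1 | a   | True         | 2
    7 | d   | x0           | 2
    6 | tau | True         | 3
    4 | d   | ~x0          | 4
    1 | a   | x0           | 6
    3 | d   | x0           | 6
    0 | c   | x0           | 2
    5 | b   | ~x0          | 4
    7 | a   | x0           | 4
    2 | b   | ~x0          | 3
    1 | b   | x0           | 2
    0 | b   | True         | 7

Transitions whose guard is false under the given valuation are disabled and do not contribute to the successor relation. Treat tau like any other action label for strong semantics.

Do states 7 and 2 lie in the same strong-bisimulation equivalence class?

Answer: NOT BISIMILAR

Trace:
Refine partition for ~:
  P[0] = {{0,1,2,3,4,5,6,7}}
  P[1] = {{0,2,5},{1},{3,4},{6},{7}}
  P[2] = {{0},{1},{2,5},{3},{4},{6},{7}}
  P[3] = {{0},{1},{2},{3},{4},{5},{6},{7}}
8 equivalence class(es) (converged in 4)
class of 7: {7}; class of 2: {2}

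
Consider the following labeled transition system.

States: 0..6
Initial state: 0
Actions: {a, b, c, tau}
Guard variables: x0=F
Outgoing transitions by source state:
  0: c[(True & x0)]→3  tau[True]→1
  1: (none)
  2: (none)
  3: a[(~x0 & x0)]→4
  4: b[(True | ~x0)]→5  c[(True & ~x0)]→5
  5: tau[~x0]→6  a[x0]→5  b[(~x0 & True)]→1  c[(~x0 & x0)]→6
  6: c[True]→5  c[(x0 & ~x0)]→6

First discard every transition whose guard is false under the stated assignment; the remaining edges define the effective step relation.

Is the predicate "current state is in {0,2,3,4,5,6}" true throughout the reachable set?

Allowed set {0,2,3,4,5,6}
Reachable = {0,1}
  0: safe
  1: outside
witness against invariant: tau → 1

Answer: INVARIANT VIOLATED at state 1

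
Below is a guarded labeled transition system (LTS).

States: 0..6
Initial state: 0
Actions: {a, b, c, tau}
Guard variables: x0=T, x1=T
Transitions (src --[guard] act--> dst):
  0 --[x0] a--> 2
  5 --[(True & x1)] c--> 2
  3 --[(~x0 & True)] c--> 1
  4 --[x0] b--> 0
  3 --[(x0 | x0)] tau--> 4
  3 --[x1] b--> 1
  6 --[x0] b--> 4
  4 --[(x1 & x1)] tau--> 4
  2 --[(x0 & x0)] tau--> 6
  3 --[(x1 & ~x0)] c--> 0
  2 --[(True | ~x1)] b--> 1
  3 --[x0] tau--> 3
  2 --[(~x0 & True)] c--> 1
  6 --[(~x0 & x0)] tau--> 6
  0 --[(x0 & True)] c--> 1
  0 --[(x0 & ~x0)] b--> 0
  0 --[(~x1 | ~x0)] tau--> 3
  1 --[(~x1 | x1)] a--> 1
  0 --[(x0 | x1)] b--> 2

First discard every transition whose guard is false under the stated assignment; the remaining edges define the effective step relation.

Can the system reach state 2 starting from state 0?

Answer: REACHABLE

Analysis:
After dropping false guards: 13 live edges.
Layer 0: {0}
Layer 1: {1,2}  cumulative {0,1,2}
Layer 2: {6}  cumulative {0,1,2,6}
Layer 3: {4}  cumulative {0,1,2,4,6}
Reach set: {0,1,2,4,6}
trace reaching 2: a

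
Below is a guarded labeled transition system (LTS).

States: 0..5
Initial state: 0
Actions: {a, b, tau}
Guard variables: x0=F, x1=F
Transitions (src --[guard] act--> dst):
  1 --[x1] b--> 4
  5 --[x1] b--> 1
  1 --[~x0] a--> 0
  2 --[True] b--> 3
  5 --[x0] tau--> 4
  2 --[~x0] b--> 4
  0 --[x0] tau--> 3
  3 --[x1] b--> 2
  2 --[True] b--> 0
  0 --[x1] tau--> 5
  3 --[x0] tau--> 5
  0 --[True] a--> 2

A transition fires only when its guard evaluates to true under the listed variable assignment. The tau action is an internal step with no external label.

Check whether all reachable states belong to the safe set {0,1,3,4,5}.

Inv-set: {0,1,3,4,5}
Reach set: {0,2,3,4}
  0: ok
  2: outside
  3: ok
  4: ok
counterexample path to 2: a

Answer: INVARIANT VIOLATED at state 2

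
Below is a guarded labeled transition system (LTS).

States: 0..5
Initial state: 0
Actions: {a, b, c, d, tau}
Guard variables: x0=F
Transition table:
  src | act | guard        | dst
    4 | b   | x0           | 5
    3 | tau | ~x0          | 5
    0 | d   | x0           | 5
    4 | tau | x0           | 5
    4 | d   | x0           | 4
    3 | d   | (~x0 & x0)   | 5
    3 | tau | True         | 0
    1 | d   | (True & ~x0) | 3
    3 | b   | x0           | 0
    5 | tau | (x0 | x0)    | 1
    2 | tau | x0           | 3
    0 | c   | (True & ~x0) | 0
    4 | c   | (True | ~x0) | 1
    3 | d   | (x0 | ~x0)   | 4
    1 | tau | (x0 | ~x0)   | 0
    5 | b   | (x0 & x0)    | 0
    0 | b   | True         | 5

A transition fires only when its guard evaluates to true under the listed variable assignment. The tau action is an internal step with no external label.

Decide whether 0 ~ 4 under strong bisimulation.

Answer: NOT BISIMILAR

Analysis:
Bisimulation quotient by refinement:
  π0 = {{0,1,2,3,4,5}}
  π1 = {{0},{1,3},{2,5},{4}}
  π2 = {{0},{1},{2,5},{3},{4}}
5 equivalence class(es) (converged in 3)
0∈{0}, 4∈{4}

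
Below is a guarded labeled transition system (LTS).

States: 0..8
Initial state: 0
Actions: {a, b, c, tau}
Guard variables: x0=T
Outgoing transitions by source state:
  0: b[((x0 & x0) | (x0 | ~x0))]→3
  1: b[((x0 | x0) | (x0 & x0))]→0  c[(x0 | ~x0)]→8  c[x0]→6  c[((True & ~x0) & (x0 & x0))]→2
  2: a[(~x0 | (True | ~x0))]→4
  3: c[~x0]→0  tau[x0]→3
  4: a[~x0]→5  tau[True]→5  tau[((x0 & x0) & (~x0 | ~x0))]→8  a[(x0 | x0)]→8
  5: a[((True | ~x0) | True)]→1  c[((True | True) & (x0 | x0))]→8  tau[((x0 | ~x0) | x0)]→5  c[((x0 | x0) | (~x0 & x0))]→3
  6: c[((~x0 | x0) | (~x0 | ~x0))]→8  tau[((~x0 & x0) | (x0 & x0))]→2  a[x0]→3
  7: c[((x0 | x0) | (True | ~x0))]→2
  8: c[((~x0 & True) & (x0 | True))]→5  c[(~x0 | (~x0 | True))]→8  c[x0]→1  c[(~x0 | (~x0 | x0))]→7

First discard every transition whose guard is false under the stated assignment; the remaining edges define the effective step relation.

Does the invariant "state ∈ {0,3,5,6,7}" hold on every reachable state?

Answer: INVARIANT HOLDS

Trace:
Allowed set {0,3,5,6,7}
Reach set: {0,3}
  0: ok
  3: ok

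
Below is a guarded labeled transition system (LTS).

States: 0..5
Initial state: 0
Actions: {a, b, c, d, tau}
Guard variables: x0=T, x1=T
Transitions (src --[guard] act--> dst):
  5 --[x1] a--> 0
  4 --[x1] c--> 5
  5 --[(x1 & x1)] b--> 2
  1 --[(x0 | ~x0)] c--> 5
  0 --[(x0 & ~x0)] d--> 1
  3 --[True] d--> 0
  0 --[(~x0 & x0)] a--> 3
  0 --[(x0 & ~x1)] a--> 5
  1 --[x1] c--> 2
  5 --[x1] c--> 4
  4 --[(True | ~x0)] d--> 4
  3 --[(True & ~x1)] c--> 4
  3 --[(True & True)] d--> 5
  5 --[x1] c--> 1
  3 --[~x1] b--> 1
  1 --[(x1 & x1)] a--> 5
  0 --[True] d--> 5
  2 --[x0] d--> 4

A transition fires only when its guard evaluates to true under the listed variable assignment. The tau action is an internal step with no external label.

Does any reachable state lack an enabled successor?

Reachable = {0,1,2,4,5}
  0: d→5  [deg 1]
  1: a→5  c→2  c→5  [deg 3]
  2: d→4  [deg 1]
  4: c→5  d→4  [deg 2]
  5: a→0  b→2  c→1  c→4  [deg 4]

Answer: DEADLOCK-FREE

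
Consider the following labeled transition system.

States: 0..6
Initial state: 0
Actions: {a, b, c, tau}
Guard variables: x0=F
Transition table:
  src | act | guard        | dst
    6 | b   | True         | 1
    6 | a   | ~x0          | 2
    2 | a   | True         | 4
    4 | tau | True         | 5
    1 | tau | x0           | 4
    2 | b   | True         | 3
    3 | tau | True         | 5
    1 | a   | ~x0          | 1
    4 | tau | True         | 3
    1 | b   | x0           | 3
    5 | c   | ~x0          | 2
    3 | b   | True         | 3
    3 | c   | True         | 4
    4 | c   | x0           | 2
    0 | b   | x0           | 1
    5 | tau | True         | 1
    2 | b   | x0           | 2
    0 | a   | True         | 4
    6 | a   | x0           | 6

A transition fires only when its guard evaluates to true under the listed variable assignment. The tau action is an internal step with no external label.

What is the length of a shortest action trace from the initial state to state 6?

Answer: UNREACHABLE

Analysis:
Layered search for 6:
  Layer 0: {0}
  Layer 1: {4}
  Layer 2: {3,5}
  Layer 3: {1,2}
6 never appears.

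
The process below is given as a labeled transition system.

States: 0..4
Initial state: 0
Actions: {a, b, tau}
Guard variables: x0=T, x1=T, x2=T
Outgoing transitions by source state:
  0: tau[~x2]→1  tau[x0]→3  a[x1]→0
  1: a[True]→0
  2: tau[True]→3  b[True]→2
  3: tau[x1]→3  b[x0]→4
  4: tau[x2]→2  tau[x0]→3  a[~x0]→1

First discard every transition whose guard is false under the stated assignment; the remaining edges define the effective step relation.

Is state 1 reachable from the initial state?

Answer: UNREACHABLE

Working:
9 transition(s) survive guard evaluation.
depth 0: {0}
depth 1: {3}  now seen {0,3}
depth 2: {4}  now seen {0,3,4}
depth 3: {2}  now seen {0,2,3,4}
Reach set: {0,2,3,4}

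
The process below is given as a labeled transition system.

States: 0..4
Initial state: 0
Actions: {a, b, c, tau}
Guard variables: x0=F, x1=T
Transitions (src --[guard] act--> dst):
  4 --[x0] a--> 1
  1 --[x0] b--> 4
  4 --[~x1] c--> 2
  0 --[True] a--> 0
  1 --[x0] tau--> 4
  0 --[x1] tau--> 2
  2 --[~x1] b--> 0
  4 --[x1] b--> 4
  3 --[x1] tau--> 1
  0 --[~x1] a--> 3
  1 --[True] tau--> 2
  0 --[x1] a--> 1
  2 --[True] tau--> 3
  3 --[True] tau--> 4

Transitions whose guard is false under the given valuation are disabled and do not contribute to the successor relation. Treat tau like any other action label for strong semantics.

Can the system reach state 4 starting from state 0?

Answer: REACHABLE

Working:
After dropping false guards: 8 live edges.
depth 0: {0}
depth 1: {1,2}  now seen {0,1,2}
depth 2: {3}  now seen {0,1,2,3}
depth 3: {4}  now seen {0,1,2,3,4}
Reach set: {0,1,2,3,4}
Path to 4: tau·tau·tau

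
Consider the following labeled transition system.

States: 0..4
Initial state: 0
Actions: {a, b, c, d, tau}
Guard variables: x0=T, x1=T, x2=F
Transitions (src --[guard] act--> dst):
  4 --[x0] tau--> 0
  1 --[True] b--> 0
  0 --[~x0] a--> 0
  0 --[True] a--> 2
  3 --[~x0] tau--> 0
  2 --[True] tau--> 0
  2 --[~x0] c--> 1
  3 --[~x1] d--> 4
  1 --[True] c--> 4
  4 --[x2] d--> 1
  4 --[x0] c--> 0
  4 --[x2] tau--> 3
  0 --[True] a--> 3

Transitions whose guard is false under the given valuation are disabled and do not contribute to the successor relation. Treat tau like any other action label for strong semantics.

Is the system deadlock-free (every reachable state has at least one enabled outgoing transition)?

Answer: DEADLOCK at state 3

Trace:
Reachable = {0,2,3}
  0: a→2  a→3  [2 exit(s)]
  2: tau→0  [1 exit(s)]
  3: ∅  [deadlock]
Path to 3: a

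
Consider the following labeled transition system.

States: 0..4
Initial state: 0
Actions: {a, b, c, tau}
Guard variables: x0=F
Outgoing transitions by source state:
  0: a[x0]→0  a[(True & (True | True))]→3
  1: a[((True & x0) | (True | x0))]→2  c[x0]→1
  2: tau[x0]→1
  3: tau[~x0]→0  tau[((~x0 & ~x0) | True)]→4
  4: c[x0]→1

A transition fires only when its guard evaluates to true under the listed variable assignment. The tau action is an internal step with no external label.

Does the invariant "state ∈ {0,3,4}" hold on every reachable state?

Inv-set: {0,3,4}
Reachable = {0,3,4}
  0: safe
  3: safe
  4: safe

Answer: INVARIANT HOLDS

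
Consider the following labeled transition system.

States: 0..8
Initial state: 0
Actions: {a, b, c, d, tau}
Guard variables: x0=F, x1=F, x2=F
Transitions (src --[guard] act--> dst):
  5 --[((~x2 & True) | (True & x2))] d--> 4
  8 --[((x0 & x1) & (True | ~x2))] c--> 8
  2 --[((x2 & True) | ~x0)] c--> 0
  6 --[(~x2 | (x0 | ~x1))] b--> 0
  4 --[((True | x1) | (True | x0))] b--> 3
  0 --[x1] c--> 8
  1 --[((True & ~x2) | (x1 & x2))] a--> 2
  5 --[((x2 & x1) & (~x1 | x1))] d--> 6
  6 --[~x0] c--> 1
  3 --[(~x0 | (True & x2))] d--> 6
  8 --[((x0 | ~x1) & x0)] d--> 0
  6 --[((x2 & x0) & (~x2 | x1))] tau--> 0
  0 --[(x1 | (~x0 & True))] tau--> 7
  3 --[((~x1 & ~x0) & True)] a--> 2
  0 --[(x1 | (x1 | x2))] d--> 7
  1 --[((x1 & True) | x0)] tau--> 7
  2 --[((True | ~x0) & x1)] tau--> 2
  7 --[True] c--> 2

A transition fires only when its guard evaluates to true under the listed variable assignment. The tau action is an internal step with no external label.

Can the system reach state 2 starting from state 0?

Answer: REACHABLE

Analysis:
After dropping false guards: 10 live edges.
depth 0: {0}
depth 1: {7}  cumulative {0,7}
depth 2: {2}  cumulative {0,2,7}
R = {0,2,7}
Path to 2: tau·c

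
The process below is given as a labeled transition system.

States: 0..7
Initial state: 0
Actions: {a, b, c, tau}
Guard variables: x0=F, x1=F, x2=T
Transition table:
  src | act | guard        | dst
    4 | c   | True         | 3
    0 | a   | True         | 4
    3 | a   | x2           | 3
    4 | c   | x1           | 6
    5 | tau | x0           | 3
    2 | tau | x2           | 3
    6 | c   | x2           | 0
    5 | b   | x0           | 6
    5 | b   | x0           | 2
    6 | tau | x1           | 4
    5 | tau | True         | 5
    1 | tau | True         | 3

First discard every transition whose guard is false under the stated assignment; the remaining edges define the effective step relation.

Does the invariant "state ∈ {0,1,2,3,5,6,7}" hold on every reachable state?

Answer: INVARIANT VIOLATED at state 4

Trace:
Inv-set: {0,1,2,3,5,6,7}
Reach set: {0,3,4}
  0: ok
  3: ok
  4: ✗ unsafe
counterexample path to 4: a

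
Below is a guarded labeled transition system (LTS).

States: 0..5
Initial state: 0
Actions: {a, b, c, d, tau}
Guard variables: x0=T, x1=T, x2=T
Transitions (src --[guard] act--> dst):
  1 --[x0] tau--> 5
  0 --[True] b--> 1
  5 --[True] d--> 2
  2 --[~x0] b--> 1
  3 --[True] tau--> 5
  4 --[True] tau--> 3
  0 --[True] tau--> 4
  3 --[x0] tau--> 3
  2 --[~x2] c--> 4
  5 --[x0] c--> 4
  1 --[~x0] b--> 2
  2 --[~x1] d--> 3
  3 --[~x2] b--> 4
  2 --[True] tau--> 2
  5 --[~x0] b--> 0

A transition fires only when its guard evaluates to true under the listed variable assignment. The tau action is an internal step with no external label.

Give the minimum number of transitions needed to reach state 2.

Breadth-first toward 2:
  depth 0: {0}
  depth 1: {1,4}
  depth 2: {3,5}
  depth 3: {2}
depth(2)=3, e.g. b·tau·d

Answer: 3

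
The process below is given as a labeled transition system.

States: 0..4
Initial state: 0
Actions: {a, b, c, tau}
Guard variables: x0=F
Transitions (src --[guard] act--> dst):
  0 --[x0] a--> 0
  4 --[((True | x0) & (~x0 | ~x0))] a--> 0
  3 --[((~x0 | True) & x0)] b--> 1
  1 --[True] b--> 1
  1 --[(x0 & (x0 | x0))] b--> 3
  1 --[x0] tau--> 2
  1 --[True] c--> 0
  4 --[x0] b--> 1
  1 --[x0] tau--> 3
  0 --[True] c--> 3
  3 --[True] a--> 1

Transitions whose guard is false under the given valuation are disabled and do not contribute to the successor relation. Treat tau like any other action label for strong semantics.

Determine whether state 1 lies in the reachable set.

Answer: REACHABLE

Analysis:
After dropping false guards: 5 live edges.
L0 = {0}
L1 = {3}  now seen {0,3}
L2 = {1}  now seen {0,1,3}
R = {0,1,3}
witness 1: c·a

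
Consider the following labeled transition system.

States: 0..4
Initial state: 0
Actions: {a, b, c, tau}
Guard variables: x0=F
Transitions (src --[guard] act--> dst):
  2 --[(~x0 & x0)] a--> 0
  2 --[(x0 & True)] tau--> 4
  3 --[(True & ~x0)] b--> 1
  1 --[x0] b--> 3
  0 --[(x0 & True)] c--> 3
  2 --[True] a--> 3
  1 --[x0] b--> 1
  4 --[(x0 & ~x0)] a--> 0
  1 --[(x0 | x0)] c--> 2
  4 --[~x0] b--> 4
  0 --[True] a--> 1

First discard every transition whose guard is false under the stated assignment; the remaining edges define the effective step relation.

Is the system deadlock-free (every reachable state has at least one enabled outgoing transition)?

Answer: DEADLOCK at state 1

Analysis:
R = {0,1}
  0: a→1  [1 exit(s)]
  1: ∅  [STUCK]
trace reaching 1: a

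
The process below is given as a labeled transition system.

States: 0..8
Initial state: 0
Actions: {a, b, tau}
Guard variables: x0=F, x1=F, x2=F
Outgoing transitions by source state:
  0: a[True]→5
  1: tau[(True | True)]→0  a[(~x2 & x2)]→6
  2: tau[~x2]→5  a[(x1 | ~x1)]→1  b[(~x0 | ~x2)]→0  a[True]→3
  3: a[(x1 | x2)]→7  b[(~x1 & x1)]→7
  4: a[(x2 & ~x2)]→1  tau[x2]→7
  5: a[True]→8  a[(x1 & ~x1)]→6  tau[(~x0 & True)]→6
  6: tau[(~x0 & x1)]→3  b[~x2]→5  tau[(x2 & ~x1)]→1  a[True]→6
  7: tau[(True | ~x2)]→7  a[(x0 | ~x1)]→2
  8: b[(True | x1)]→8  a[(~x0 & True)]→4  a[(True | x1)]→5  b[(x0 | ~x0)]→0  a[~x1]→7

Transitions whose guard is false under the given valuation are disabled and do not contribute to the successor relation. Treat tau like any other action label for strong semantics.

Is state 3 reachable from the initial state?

Answer: REACHABLE

Analysis:
Guard filter leaves 17 enabled edge(s).
Layer 0: {0}
Layer 1: {5}  cumulative {0,5}
Layer 2: {6,8}  cumulative {0,5,6,8}
Layer 3: {4,7}  cumulative {0,4,5,6,7,8}
Layer 4: {2}  cumulative {0,2,4,5,6,7,8}
Layer 5: {1,3}  cumulative {0,1,2,3,4,5,6,7,8}
Reach set: {0,1,2,3,4,5,6,7,8}
witness 3: a·a·a·a·a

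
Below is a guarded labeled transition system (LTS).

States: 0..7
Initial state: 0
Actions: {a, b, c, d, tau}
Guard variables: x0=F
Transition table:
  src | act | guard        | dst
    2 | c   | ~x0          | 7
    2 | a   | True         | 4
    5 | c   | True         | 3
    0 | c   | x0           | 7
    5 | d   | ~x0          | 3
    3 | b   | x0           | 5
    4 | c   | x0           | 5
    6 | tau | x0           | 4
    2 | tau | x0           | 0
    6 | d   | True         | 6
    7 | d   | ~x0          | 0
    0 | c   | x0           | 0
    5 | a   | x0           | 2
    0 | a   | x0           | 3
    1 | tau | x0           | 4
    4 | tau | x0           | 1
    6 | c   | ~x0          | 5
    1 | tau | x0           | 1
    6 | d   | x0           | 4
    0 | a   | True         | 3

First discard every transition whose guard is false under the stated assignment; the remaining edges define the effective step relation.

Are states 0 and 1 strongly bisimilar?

Answer: NOT BISIMILAR

Working:
Refine partition for ~:
  P[0] = {{0,1,2,3,4,5,6,7}}
  P[1] = {{0},{1,3,4},{2},{5,6},{7}}
  P[2] = {{0},{1,3,4},{2},{5},{6},{7}}
6 equivalence class(es) (converged in 3)
[0]={0}  [1]={1,3,4}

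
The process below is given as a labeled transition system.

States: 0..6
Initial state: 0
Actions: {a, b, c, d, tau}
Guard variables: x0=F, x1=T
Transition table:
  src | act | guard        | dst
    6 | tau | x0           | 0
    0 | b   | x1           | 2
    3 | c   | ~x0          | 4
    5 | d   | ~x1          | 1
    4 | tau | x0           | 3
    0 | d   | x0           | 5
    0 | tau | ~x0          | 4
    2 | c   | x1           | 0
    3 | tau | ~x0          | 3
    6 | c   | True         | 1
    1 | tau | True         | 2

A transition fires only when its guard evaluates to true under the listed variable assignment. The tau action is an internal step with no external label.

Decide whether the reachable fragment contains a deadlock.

Reachable = {0,2,4}
  0: b→2  tau→4  [deg 2]
  2: c→0  [deg 1]
  4: ∅  [deadlock]
witness 4: tau

Answer: DEADLOCK at state 4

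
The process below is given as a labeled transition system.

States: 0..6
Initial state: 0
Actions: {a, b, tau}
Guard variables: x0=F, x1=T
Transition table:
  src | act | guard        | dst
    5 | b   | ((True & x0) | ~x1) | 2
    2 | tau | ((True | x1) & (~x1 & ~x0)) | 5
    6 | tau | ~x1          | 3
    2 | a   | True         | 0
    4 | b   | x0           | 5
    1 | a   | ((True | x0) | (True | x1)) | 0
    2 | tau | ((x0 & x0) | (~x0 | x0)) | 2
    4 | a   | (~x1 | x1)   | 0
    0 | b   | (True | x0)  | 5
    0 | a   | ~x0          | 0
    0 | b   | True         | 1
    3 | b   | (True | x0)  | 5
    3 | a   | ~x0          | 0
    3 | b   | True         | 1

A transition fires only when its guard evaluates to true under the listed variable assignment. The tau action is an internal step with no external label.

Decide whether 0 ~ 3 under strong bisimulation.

Compute ~ classes (split until stable):
  P[0] = {{0,1,2,3,4,5,6}}
  P[1] = {{0,3},{1,4},{2},{5,6}}
Fixed point at round 2; 4 class(es).
0∈{0,3}, 3∈{0,3}

Answer: BISIMILAR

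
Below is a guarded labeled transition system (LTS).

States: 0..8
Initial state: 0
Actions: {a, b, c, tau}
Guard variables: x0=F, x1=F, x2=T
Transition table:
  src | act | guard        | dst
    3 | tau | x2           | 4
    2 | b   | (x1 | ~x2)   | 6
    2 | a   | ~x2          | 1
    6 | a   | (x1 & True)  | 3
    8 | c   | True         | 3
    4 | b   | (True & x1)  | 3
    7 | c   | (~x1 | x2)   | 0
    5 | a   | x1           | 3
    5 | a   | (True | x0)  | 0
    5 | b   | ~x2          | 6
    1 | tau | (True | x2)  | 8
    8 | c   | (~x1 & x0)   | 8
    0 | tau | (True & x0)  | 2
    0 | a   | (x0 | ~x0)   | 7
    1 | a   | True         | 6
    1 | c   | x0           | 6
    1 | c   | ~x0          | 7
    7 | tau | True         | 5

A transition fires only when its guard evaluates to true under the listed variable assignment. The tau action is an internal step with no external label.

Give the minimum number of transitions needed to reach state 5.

Answer: 2

Trace:
BFS to 5:
  depth 0: {0}
  depth 1: {7}
  depth 2: {5}
depth(5)=2, e.g. a·tau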